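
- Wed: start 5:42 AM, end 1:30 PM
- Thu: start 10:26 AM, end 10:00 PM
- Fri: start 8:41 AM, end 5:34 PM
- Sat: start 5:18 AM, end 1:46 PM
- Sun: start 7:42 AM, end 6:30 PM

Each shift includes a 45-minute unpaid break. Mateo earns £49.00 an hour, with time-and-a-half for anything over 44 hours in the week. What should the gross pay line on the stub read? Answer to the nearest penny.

Wed: 5:42 AM–1:30 PM = 7 h 48 min; less 45 min break → 7 h 3 min
Thu: 10:26 AM–10:00 PM = 11 h 34 min; less 45 min break → 10 h 49 min
Fri: 8:41 AM–5:34 PM = 8 h 53 min; less 45 min break → 8 h 8 min
Sat: 5:18 AM–1:46 PM = 8 h 28 min; less 45 min break → 7 h 43 min
Sun: 7:42 AM–6:30 PM = 10 h 48 min; less 45 min break → 10 h 3 min
Total worked: 43 h 46 min = 2626 min.
Regular 43 h 46 min = 2626 min at £49.00/h; overtime 0 h 0 min = 0 min at £73.50/h.
Pay = (2626 × £49.00 + 0 × £73.50) ÷ 60 = £2144.57.

£2144.57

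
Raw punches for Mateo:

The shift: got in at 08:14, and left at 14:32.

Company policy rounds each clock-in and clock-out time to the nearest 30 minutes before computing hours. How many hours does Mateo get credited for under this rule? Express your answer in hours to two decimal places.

6.50 hours

The shift: in 08:14→08:00, out 14:32→14:30; 6 h 30 min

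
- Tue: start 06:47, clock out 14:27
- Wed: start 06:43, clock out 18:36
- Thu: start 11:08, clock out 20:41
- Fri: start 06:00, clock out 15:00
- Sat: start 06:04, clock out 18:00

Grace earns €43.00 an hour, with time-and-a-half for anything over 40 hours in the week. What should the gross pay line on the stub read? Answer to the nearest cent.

Tue: 06:47–14:27 = 7 h 40 min
Wed: 06:43–18:36 = 11 h 53 min
Thu: 11:08–20:41 = 9 h 33 min
Fri: 06:00–15:00 = 9 h 0 min
Sat: 06:04–18:00 = 11 h 56 min
Total worked: 50 h 2 min = 3002 min.
Regular 40 h 0 min = 2400 min at €43.00/h; overtime 10 h 2 min = 602 min at €64.50/h.
Pay = (2400 × €43.00 + 602 × €64.50) ÷ 60 = €2367.15.

€2367.15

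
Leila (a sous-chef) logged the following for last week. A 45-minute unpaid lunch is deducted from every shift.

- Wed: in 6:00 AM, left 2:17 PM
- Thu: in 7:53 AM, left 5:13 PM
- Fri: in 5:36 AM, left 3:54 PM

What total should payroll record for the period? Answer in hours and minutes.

Wed: 6:00 AM–2:17 PM = 8 h 17 min; less 45 min break → 7 h 32 min
Thu: 7:53 AM–5:13 PM = 9 h 20 min; less 45 min break → 8 h 35 min
Fri: 5:36 AM–3:54 PM = 10 h 18 min; less 45 min break → 9 h 33 min
Total: 7 h 32 min + 8 h 35 min + 9 h 33 min = 25 h 40 min.

25 h 40 min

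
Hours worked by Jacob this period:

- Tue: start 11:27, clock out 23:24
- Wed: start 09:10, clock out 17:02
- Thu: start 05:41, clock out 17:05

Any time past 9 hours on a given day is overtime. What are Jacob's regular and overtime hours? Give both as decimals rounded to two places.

Regular 25.87 hours, overtime 5.35 hours

Tue: 11:27–23:24 = 11 h 57 min
Wed: 09:10–17:02 = 7 h 52 min
Thu: 05:41–17:05 = 11 h 24 min
Tue reg 9 h 0 min / OT 2 h 57 min; Wed reg 7 h 52 min / OT 0 h 0 min; Thu reg 9 h 0 min / OT 2 h 24 min.
Totals: regular 25 h 52 min, overtime 5 h 21 min.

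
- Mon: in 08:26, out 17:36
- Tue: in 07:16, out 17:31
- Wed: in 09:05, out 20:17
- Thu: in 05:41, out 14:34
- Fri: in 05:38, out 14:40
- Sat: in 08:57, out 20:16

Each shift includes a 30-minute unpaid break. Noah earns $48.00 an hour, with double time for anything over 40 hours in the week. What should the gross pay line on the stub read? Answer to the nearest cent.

$3537.60

Mon: 08:26–17:36 = 9 h 10 min; less 30 min break → 8 h 40 min
Tue: 07:16–17:31 = 10 h 15 min; less 30 min break → 9 h 45 min
Wed: 09:05–20:17 = 11 h 12 min; less 30 min break → 10 h 42 min
Thu: 05:41–14:34 = 8 h 53 min; less 30 min break → 8 h 23 min
Fri: 05:38–14:40 = 9 h 2 min; less 30 min break → 8 h 32 min
Sat: 08:57–20:16 = 11 h 19 min; less 30 min break → 10 h 49 min
Total worked: 56 h 51 min = 3411 min.
Regular 40 h 0 min = 2400 min at $48.00/h; overtime 16 h 51 min = 1011 min at $96.00/h.
Pay = (2400 × $48.00 + 1011 × $96.00) ÷ 60 = $3537.60.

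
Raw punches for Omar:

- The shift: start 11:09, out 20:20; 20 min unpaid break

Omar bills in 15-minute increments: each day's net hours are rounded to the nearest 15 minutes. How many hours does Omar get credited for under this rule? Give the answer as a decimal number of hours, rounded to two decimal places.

The shift: 11:09–20:20 = 9 h 11 min − 20 min = 8 h 51 min → rounds to 8 h 45 min

8.75 hours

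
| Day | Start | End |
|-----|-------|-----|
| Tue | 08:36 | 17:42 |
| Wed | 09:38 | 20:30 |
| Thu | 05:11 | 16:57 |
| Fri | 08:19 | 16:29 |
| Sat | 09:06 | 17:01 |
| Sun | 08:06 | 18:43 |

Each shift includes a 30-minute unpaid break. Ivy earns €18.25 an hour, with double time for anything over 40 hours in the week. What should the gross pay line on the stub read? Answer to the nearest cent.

Tue: 08:36–17:42 = 9 h 6 min; less 30 min break → 8 h 36 min
Wed: 09:38–20:30 = 10 h 52 min; less 30 min break → 10 h 22 min
Thu: 05:11–16:57 = 11 h 46 min; less 30 min break → 11 h 16 min
Fri: 08:19–16:29 = 8 h 10 min; less 30 min break → 7 h 40 min
Sat: 09:06–17:01 = 7 h 55 min; less 30 min break → 7 h 25 min
Sun: 08:06–18:43 = 10 h 37 min; less 30 min break → 10 h 7 min
Total worked: 55 h 26 min = 3326 min.
Regular 40 h 0 min = 2400 min at €18.25/h; overtime 15 h 26 min = 926 min at €36.50/h.
Pay = (2400 × €18.25 + 926 × €36.50) ÷ 60 = €1293.32.

€1293.32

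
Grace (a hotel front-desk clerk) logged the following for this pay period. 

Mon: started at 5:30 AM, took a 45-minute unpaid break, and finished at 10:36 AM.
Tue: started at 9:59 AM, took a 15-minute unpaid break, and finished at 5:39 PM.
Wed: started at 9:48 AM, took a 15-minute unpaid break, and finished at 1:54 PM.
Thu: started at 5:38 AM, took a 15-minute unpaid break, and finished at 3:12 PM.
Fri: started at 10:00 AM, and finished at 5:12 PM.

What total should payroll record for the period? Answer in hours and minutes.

Mon: 5:30 AM–10:36 AM = 5 h 6 min; less 45 min break → 4 h 21 min
Tue: 9:59 AM–5:39 PM = 7 h 40 min; less 15 min break → 7 h 25 min
Wed: 9:48 AM–1:54 PM = 4 h 6 min; less 15 min break → 3 h 51 min
Thu: 5:38 AM–3:12 PM = 9 h 34 min; less 15 min break → 9 h 19 min
Fri: 10:00 AM–5:12 PM = 7 h 12 min
Total: 4 h 21 min + 7 h 25 min + 3 h 51 min + 9 h 19 min + 7 h 12 min = 32 h 8 min.

32 h 8 min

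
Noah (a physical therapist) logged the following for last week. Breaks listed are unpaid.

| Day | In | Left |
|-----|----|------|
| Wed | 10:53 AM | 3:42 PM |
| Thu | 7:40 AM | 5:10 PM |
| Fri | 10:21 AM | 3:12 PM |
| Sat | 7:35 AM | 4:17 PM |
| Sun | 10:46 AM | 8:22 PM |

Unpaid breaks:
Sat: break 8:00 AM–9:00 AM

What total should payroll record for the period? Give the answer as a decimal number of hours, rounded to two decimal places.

Wed: 10:53 AM–3:42 PM = 4 h 49 min
Thu: 7:40 AM–5:10 PM = 9 h 30 min
Fri: 10:21 AM–3:12 PM = 4 h 51 min
Sat: 7:35 AM–4:17 PM = 8 h 42 min; less 60 min break → 7 h 42 min
Sun: 10:46 AM–8:22 PM = 9 h 36 min
Total: 4 h 49 min + 9 h 30 min + 4 h 51 min + 7 h 42 min + 9 h 36 min = 36 h 28 min.

36.47 hours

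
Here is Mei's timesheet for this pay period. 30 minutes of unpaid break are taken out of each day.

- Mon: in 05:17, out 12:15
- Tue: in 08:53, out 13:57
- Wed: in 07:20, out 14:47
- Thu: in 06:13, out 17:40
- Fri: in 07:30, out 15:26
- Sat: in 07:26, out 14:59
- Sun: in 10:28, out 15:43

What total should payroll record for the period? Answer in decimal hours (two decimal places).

48.17 hours

Mon: 05:17–12:15 = 6 h 58 min; less 30 min break → 6 h 28 min
Tue: 08:53–13:57 = 5 h 4 min; less 30 min break → 4 h 34 min
Wed: 07:20–14:47 = 7 h 27 min; less 30 min break → 6 h 57 min
Thu: 06:13–17:40 = 11 h 27 min; less 30 min break → 10 h 57 min
Fri: 07:30–15:26 = 7 h 56 min; less 30 min break → 7 h 26 min
Sat: 07:26–14:59 = 7 h 33 min; less 30 min break → 7 h 3 min
Sun: 10:28–15:43 = 5 h 15 min; less 30 min break → 4 h 45 min
Total: 6 h 28 min + 4 h 34 min + 6 h 57 min + 10 h 57 min + 7 h 26 min + 7 h 3 min + 4 h 45 min = 48 h 10 min.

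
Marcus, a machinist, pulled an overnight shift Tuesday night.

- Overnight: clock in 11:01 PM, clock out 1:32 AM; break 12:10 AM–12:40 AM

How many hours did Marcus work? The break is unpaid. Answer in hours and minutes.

2 h 1 min

Overnight: 11:01 PM → midnight = 0 h 59 min; midnight → 1:32 AM = 1 h 32 min; span 2 h 31 min; less 30 min break → 2 h 1 min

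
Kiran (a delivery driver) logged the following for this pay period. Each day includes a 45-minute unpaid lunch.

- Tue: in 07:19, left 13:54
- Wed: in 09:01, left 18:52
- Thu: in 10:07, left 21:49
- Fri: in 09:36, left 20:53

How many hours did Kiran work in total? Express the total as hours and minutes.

36 h 25 min

Tue: 07:19–13:54 = 6 h 35 min; less 45 min break → 5 h 50 min
Wed: 09:01–18:52 = 9 h 51 min; less 45 min break → 9 h 6 min
Thu: 10:07–21:49 = 11 h 42 min; less 45 min break → 10 h 57 min
Fri: 09:36–20:53 = 11 h 17 min; less 45 min break → 10 h 32 min
Total: 5 h 50 min + 9 h 6 min + 10 h 57 min + 10 h 32 min = 36 h 25 min.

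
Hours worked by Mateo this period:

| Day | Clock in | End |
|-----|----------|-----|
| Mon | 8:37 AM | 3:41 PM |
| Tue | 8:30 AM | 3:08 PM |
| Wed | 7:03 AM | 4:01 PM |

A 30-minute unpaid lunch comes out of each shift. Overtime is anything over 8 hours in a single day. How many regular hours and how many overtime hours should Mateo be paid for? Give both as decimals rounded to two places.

Mon: 8:37 AM–3:41 PM = 7 h 4 min; less 30 min break → 6 h 34 min
Tue: 8:30 AM–3:08 PM = 6 h 38 min; less 30 min break → 6 h 8 min
Wed: 7:03 AM–4:01 PM = 8 h 58 min; less 30 min break → 8 h 28 min
Mon reg 6 h 34 min / OT 0 h 0 min; Tue reg 6 h 8 min / OT 0 h 0 min; Wed reg 8 h 0 min / OT 0 h 28 min.
Totals: regular 20 h 42 min, overtime 0 h 28 min.

Regular 20.70 hours, overtime 0.47 hours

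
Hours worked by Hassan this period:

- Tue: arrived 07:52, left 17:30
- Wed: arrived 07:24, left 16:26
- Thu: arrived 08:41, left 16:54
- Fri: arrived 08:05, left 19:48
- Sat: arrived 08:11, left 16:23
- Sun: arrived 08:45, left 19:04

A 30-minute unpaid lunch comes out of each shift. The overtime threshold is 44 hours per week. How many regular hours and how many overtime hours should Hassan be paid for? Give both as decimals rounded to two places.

Regular 44.00 hours, overtime 10.12 hours

Tue: 07:52–17:30 = 9 h 38 min; less 30 min break → 9 h 8 min
Wed: 07:24–16:26 = 9 h 2 min; less 30 min break → 8 h 32 min
Thu: 08:41–16:54 = 8 h 13 min; less 30 min break → 7 h 43 min
Fri: 08:05–19:48 = 11 h 43 min; less 30 min break → 11 h 13 min
Sat: 08:11–16:23 = 8 h 12 min; less 30 min break → 7 h 42 min
Sun: 08:45–19:04 = 10 h 19 min; less 30 min break → 9 h 49 min
Total worked: 54 h 7 min = 54.12 h.
Threshold 44 h → overtime 10 h 7 min, regular 44 h 0 min.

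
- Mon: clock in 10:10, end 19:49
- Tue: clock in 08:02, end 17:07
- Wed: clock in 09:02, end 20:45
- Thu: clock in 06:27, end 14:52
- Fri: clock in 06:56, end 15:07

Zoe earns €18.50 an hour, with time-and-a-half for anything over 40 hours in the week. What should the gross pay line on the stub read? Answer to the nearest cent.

Mon: 10:10–19:49 = 9 h 39 min
Tue: 08:02–17:07 = 9 h 5 min
Wed: 09:02–20:45 = 11 h 43 min
Thu: 06:27–14:52 = 8 h 25 min
Fri: 06:56–15:07 = 8 h 11 min
Total worked: 47 h 3 min = 2823 min.
Regular 40 h 0 min = 2400 min at €18.50/h; overtime 7 h 3 min = 423 min at €27.75/h.
Pay = (2400 × €18.50 + 423 × €27.75) ÷ 60 = €935.64.

€935.64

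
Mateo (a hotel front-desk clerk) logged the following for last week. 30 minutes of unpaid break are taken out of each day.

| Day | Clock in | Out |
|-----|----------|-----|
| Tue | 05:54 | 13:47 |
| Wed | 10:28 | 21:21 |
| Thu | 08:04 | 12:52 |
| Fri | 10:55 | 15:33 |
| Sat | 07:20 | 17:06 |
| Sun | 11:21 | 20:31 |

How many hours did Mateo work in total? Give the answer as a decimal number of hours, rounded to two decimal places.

Tue: 05:54–13:47 = 7 h 53 min; less 30 min break → 7 h 23 min
Wed: 10:28–21:21 = 10 h 53 min; less 30 min break → 10 h 23 min
Thu: 08:04–12:52 = 4 h 48 min; less 30 min break → 4 h 18 min
Fri: 10:55–15:33 = 4 h 38 min; less 30 min break → 4 h 8 min
Sat: 07:20–17:06 = 9 h 46 min; less 30 min break → 9 h 16 min
Sun: 11:21–20:31 = 9 h 10 min; less 30 min break → 8 h 40 min
Total: 7 h 23 min + 10 h 23 min + 4 h 18 min + 4 h 8 min + 9 h 16 min + 8 h 40 min = 44 h 8 min.

44.13 hours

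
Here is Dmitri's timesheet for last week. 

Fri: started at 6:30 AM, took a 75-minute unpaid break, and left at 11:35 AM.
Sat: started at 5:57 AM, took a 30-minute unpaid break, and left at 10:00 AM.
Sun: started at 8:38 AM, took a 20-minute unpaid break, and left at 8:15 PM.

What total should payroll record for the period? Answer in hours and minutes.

Fri: 6:30 AM–11:35 AM = 5 h 5 min; less 75 min break → 3 h 50 min
Sat: 5:57 AM–10:00 AM = 4 h 3 min; less 30 min break → 3 h 33 min
Sun: 8:38 AM–8:15 PM = 11 h 37 min; less 20 min break → 11 h 17 min
Total: 3 h 50 min + 3 h 33 min + 11 h 17 min = 18 h 40 min.

18 h 40 min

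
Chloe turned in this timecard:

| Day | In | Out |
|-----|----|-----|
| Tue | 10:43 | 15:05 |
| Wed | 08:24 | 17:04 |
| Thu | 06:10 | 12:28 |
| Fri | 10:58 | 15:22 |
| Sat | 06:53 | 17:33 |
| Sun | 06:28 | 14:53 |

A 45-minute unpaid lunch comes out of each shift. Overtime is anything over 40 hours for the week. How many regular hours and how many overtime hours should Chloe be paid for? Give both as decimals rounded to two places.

Regular 38.32 hours, overtime 0.00 hours

Tue: 10:43–15:05 = 4 h 22 min; less 45 min break → 3 h 37 min
Wed: 08:24–17:04 = 8 h 40 min; less 45 min break → 7 h 55 min
Thu: 06:10–12:28 = 6 h 18 min; less 45 min break → 5 h 33 min
Fri: 10:58–15:22 = 4 h 24 min; less 45 min break → 3 h 39 min
Sat: 06:53–17:33 = 10 h 40 min; less 45 min break → 9 h 55 min
Sun: 06:28–14:53 = 8 h 25 min; less 45 min break → 7 h 40 min
Total worked: 38 h 19 min = 38.32 h.
Threshold 40 h → overtime 0 h 0 min, regular 38 h 19 min.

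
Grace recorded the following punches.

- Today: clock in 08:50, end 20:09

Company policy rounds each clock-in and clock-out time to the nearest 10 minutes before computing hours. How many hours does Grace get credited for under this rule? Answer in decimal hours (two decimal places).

Today: in 08:50→08:50, out 20:09→20:10; 11 h 20 min

11.33 hours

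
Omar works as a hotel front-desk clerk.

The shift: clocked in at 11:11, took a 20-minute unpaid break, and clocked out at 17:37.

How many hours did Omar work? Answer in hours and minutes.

The shift: 11:11–17:37 = 6 h 26 min; less 20 min break → 6 h 6 min

6 h 6 min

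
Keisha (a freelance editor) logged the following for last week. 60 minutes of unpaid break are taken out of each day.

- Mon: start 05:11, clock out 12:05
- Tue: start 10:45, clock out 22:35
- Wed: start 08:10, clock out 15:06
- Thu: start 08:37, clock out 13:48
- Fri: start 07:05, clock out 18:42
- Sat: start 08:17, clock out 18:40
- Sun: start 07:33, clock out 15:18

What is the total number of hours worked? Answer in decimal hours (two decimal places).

53.60 hours

Mon: 05:11–12:05 = 6 h 54 min; less 60 min break → 5 h 54 min
Tue: 10:45–22:35 = 11 h 50 min; less 60 min break → 10 h 50 min
Wed: 08:10–15:06 = 6 h 56 min; less 60 min break → 5 h 56 min
Thu: 08:37–13:48 = 5 h 11 min; less 60 min break → 4 h 11 min
Fri: 07:05–18:42 = 11 h 37 min; less 60 min break → 10 h 37 min
Sat: 08:17–18:40 = 10 h 23 min; less 60 min break → 9 h 23 min
Sun: 07:33–15:18 = 7 h 45 min; less 60 min break → 6 h 45 min
Total: 5 h 54 min + 10 h 50 min + 5 h 56 min + 4 h 11 min + 10 h 37 min + 9 h 23 min + 6 h 45 min = 53 h 36 min.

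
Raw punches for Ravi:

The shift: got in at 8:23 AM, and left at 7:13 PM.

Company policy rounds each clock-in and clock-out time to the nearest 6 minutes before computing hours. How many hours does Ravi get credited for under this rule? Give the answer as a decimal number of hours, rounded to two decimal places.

10.80 hours

The shift: in 8:23 AM→8:24 AM, out 7:13 PM→7:12 PM; 10 h 48 min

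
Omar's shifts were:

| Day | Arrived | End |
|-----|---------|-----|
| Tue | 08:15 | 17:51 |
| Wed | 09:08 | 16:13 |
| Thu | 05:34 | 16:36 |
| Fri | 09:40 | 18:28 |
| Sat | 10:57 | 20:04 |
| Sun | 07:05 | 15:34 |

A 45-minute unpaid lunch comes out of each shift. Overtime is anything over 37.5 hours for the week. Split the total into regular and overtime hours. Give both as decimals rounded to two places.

Regular 37.50 hours, overtime 12.12 hours

Tue: 08:15–17:51 = 9 h 36 min; less 45 min break → 8 h 51 min
Wed: 09:08–16:13 = 7 h 5 min; less 45 min break → 6 h 20 min
Thu: 05:34–16:36 = 11 h 2 min; less 45 min break → 10 h 17 min
Fri: 09:40–18:28 = 8 h 48 min; less 45 min break → 8 h 3 min
Sat: 10:57–20:04 = 9 h 7 min; less 45 min break → 8 h 22 min
Sun: 07:05–15:34 = 8 h 29 min; less 45 min break → 7 h 44 min
Total worked: 49 h 37 min = 49.62 h.
Threshold 37.5 h → overtime 12 h 7 min, regular 37 h 30 min.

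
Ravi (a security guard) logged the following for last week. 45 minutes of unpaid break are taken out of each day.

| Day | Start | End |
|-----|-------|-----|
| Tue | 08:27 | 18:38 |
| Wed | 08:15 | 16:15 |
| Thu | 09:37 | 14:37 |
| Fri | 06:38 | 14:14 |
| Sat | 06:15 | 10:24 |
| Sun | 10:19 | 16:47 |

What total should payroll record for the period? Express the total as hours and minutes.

36 h 54 min

Tue: 08:27–18:38 = 10 h 11 min; less 45 min break → 9 h 26 min
Wed: 08:15–16:15 = 8 h 0 min; less 45 min break → 7 h 15 min
Thu: 09:37–14:37 = 5 h 0 min; less 45 min break → 4 h 15 min
Fri: 06:38–14:14 = 7 h 36 min; less 45 min break → 6 h 51 min
Sat: 06:15–10:24 = 4 h 9 min; less 45 min break → 3 h 24 min
Sun: 10:19–16:47 = 6 h 28 min; less 45 min break → 5 h 43 min
Total: 9 h 26 min + 7 h 15 min + 4 h 15 min + 6 h 51 min + 3 h 24 min + 5 h 43 min = 36 h 54 min.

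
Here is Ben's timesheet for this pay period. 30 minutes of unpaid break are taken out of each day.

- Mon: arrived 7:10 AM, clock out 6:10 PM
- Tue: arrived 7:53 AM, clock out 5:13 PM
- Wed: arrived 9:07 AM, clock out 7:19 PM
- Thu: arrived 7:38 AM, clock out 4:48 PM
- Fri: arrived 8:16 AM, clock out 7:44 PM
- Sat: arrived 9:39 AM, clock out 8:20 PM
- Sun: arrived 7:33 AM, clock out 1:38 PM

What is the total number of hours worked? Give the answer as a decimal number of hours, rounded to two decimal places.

64.43 hours

Mon: 7:10 AM–6:10 PM = 11 h 0 min; less 30 min break → 10 h 30 min
Tue: 7:53 AM–5:13 PM = 9 h 20 min; less 30 min break → 8 h 50 min
Wed: 9:07 AM–7:19 PM = 10 h 12 min; less 30 min break → 9 h 42 min
Thu: 7:38 AM–4:48 PM = 9 h 10 min; less 30 min break → 8 h 40 min
Fri: 8:16 AM–7:44 PM = 11 h 28 min; less 30 min break → 10 h 58 min
Sat: 9:39 AM–8:20 PM = 10 h 41 min; less 30 min break → 10 h 11 min
Sun: 7:33 AM–1:38 PM = 6 h 5 min; less 30 min break → 5 h 35 min
Total: 10 h 30 min + 8 h 50 min + 9 h 42 min + 8 h 40 min + 10 h 58 min + 10 h 11 min + 5 h 35 min = 64 h 26 min.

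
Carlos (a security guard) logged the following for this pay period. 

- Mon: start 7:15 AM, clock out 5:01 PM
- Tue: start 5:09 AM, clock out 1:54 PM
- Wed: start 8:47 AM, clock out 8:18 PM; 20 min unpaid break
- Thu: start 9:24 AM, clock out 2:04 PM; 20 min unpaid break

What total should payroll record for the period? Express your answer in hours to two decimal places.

Mon: 7:15 AM–5:01 PM = 9 h 46 min
Tue: 5:09 AM–1:54 PM = 8 h 45 min
Wed: 8:47 AM–8:18 PM = 11 h 31 min; less 20 min break → 11 h 11 min
Thu: 9:24 AM–2:04 PM = 4 h 40 min; less 20 min break → 4 h 20 min
Total: 9 h 46 min + 8 h 45 min + 11 h 11 min + 4 h 20 min = 34 h 2 min.

34.03 hours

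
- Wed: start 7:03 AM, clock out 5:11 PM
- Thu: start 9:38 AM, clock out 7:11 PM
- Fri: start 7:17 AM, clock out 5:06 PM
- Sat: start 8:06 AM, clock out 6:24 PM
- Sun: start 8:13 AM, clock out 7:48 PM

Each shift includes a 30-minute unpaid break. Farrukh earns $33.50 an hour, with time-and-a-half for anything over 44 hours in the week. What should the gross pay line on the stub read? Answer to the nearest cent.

Wed: 7:03 AM–5:11 PM = 10 h 8 min; less 30 min break → 9 h 38 min
Thu: 9:38 AM–7:11 PM = 9 h 33 min; less 30 min break → 9 h 3 min
Fri: 7:17 AM–5:06 PM = 9 h 49 min; less 30 min break → 9 h 19 min
Sat: 8:06 AM–6:24 PM = 10 h 18 min; less 30 min break → 9 h 48 min
Sun: 8:13 AM–7:48 PM = 11 h 35 min; less 30 min break → 11 h 5 min
Total worked: 48 h 53 min = 2933 min.
Regular 44 h 0 min = 2640 min at $33.50/h; overtime 4 h 53 min = 293 min at $50.25/h.
Pay = (2640 × $33.50 + 293 × $50.25) ÷ 60 = $1719.39.

$1719.39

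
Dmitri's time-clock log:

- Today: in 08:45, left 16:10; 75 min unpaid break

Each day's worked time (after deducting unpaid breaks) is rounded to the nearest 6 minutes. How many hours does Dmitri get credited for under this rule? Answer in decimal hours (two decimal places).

Today: 08:45–16:10 = 7 h 25 min − 75 min = 6 h 10 min → rounds to 6 h 12 min

6.20 hours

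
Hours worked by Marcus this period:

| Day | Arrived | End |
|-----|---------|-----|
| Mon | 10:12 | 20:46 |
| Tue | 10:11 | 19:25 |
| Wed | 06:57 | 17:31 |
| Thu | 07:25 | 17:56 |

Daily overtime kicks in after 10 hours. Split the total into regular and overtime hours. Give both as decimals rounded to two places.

Regular 39.23 hours, overtime 1.65 hours

Mon: 10:12–20:46 = 10 h 34 min
Tue: 10:11–19:25 = 9 h 14 min
Wed: 06:57–17:31 = 10 h 34 min
Thu: 07:25–17:56 = 10 h 31 min
Mon reg 10 h 0 min / OT 0 h 34 min; Tue reg 9 h 14 min / OT 0 h 0 min; Wed reg 10 h 0 min / OT 0 h 34 min; Thu reg 10 h 0 min / OT 0 h 31 min.
Totals: regular 39 h 14 min, overtime 1 h 39 min.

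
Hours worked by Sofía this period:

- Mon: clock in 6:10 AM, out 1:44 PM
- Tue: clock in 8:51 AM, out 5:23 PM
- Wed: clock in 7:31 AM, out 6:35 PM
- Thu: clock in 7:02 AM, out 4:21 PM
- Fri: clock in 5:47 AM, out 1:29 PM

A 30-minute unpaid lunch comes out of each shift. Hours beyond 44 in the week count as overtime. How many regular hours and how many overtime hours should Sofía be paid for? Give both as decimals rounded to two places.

Regular 41.68 hours, overtime 0.00 hours

Mon: 6:10 AM–1:44 PM = 7 h 34 min; less 30 min break → 7 h 4 min
Tue: 8:51 AM–5:23 PM = 8 h 32 min; less 30 min break → 8 h 2 min
Wed: 7:31 AM–6:35 PM = 11 h 4 min; less 30 min break → 10 h 34 min
Thu: 7:02 AM–4:21 PM = 9 h 19 min; less 30 min break → 8 h 49 min
Fri: 5:47 AM–1:29 PM = 7 h 42 min; less 30 min break → 7 h 12 min
Total worked: 41 h 41 min = 41.68 h.
Threshold 44 h → overtime 0 h 0 min, regular 41 h 41 min.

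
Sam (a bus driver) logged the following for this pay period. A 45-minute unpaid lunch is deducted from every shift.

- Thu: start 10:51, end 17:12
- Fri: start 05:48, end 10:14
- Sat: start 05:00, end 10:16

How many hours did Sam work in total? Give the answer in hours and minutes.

13 h 48 min

Thu: 10:51–17:12 = 6 h 21 min; less 45 min break → 5 h 36 min
Fri: 05:48–10:14 = 4 h 26 min; less 45 min break → 3 h 41 min
Sat: 05:00–10:16 = 5 h 16 min; less 45 min break → 4 h 31 min
Total: 5 h 36 min + 3 h 41 min + 4 h 31 min = 13 h 48 min.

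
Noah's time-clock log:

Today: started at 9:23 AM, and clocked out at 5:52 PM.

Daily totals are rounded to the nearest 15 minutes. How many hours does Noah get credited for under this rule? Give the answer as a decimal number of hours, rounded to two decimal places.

8.50 hours

Today: 9:23 AM–5:52 PM = 8 h 29 min → rounds to 8 h 30 min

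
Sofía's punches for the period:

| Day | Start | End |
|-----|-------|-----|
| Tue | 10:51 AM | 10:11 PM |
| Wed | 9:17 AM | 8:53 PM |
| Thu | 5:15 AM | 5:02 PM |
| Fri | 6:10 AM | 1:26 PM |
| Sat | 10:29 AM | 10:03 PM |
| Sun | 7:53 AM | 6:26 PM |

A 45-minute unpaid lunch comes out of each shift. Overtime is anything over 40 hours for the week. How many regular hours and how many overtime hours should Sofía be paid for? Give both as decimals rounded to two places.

Tue: 10:51 AM–10:11 PM = 11 h 20 min; less 45 min break → 10 h 35 min
Wed: 9:17 AM–8:53 PM = 11 h 36 min; less 45 min break → 10 h 51 min
Thu: 5:15 AM–5:02 PM = 11 h 47 min; less 45 min break → 11 h 2 min
Fri: 6:10 AM–1:26 PM = 7 h 16 min; less 45 min break → 6 h 31 min
Sat: 10:29 AM–10:03 PM = 11 h 34 min; less 45 min break → 10 h 49 min
Sun: 7:53 AM–6:26 PM = 10 h 33 min; less 45 min break → 9 h 48 min
Total worked: 59 h 36 min = 59.60 h.
Threshold 40 h → overtime 19 h 36 min, regular 40 h 0 min.

Regular 40.00 hours, overtime 19.60 hours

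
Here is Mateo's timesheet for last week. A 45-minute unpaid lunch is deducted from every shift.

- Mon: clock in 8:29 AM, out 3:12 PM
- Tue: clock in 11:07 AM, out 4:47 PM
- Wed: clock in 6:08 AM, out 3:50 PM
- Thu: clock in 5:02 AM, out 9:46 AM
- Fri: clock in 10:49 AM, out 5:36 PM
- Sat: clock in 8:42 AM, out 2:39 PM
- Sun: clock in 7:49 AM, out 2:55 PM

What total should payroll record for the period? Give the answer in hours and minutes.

41 h 24 min

Mon: 8:29 AM–3:12 PM = 6 h 43 min; less 45 min break → 5 h 58 min
Tue: 11:07 AM–4:47 PM = 5 h 40 min; less 45 min break → 4 h 55 min
Wed: 6:08 AM–3:50 PM = 9 h 42 min; less 45 min break → 8 h 57 min
Thu: 5:02 AM–9:46 AM = 4 h 44 min; less 45 min break → 3 h 59 min
Fri: 10:49 AM–5:36 PM = 6 h 47 min; less 45 min break → 6 h 2 min
Sat: 8:42 AM–2:39 PM = 5 h 57 min; less 45 min break → 5 h 12 min
Sun: 7:49 AM–2:55 PM = 7 h 6 min; less 45 min break → 6 h 21 min
Total: 5 h 58 min + 4 h 55 min + 8 h 57 min + 3 h 59 min + 6 h 2 min + 5 h 12 min + 6 h 21 min = 41 h 24 min.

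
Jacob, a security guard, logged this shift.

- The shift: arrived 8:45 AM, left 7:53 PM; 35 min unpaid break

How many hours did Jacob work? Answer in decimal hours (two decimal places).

The shift: 8:45 AM–7:53 PM = 11 h 8 min; less 35 min break → 10 h 33 min

10.55 hours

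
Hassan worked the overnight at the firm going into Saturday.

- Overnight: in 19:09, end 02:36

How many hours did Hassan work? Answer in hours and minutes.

Overnight: 19:09 → midnight = 4 h 51 min; midnight → 02:36 = 2 h 36 min; span 7 h 27 min

7 h 27 min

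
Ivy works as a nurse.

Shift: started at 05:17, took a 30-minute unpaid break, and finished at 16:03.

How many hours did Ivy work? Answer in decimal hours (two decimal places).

Shift: 05:17–16:03 = 10 h 46 min; less 30 min break → 10 h 16 min

10.27 hours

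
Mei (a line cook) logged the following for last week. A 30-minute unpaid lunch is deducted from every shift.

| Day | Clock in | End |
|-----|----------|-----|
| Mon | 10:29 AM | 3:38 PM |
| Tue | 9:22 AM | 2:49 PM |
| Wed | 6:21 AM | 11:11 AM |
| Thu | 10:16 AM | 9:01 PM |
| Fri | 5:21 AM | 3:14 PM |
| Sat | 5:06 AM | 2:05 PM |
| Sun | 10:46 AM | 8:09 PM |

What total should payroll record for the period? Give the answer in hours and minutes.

50 h 56 min

Mon: 10:29 AM–3:38 PM = 5 h 9 min; less 30 min break → 4 h 39 min
Tue: 9:22 AM–2:49 PM = 5 h 27 min; less 30 min break → 4 h 57 min
Wed: 6:21 AM–11:11 AM = 4 h 50 min; less 30 min break → 4 h 20 min
Thu: 10:16 AM–9:01 PM = 10 h 45 min; less 30 min break → 10 h 15 min
Fri: 5:21 AM–3:14 PM = 9 h 53 min; less 30 min break → 9 h 23 min
Sat: 5:06 AM–2:05 PM = 8 h 59 min; less 30 min break → 8 h 29 min
Sun: 10:46 AM–8:09 PM = 9 h 23 min; less 30 min break → 8 h 53 min
Total: 4 h 39 min + 4 h 57 min + 4 h 20 min + 10 h 15 min + 9 h 23 min + 8 h 29 min + 8 h 53 min = 50 h 56 min.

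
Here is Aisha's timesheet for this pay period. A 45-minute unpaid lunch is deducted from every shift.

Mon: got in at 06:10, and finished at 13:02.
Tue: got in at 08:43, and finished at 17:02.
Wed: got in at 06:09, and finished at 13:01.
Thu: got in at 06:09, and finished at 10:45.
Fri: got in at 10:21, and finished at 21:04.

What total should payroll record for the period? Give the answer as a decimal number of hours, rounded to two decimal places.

Mon: 06:10–13:02 = 6 h 52 min; less 45 min break → 6 h 7 min
Tue: 08:43–17:02 = 8 h 19 min; less 45 min break → 7 h 34 min
Wed: 06:09–13:01 = 6 h 52 min; less 45 min break → 6 h 7 min
Thu: 06:09–10:45 = 4 h 36 min; less 45 min break → 3 h 51 min
Fri: 10:21–21:04 = 10 h 43 min; less 45 min break → 9 h 58 min
Total: 6 h 7 min + 7 h 34 min + 6 h 7 min + 3 h 51 min + 9 h 58 min = 33 h 37 min.

33.62 hours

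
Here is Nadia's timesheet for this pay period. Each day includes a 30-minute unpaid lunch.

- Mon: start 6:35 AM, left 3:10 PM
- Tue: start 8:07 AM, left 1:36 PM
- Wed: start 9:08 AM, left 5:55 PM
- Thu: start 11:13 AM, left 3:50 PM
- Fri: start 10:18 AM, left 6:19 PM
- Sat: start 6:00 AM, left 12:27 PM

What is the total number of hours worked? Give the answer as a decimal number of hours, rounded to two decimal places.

38.93 hours

Mon: 6:35 AM–3:10 PM = 8 h 35 min; less 30 min break → 8 h 5 min
Tue: 8:07 AM–1:36 PM = 5 h 29 min; less 30 min break → 4 h 59 min
Wed: 9:08 AM–5:55 PM = 8 h 47 min; less 30 min break → 8 h 17 min
Thu: 11:13 AM–3:50 PM = 4 h 37 min; less 30 min break → 4 h 7 min
Fri: 10:18 AM–6:19 PM = 8 h 1 min; less 30 min break → 7 h 31 min
Sat: 6:00 AM–12:27 PM = 6 h 27 min; less 30 min break → 5 h 57 min
Total: 8 h 5 min + 4 h 59 min + 8 h 17 min + 4 h 7 min + 7 h 31 min + 5 h 57 min = 38 h 56 min.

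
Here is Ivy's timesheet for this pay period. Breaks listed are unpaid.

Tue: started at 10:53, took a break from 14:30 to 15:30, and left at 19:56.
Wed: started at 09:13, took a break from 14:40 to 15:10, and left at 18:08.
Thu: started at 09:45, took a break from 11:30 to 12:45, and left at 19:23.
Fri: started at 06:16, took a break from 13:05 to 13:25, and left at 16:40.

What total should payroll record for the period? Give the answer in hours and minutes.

Tue: 10:53–19:56 = 9 h 3 min; less 60 min break → 8 h 3 min
Wed: 09:13–18:08 = 8 h 55 min; less 30 min break → 8 h 25 min
Thu: 09:45–19:23 = 9 h 38 min; less 75 min break → 8 h 23 min
Fri: 06:16–16:40 = 10 h 24 min; less 20 min break → 10 h 4 min
Total: 8 h 3 min + 8 h 25 min + 8 h 23 min + 10 h 4 min = 34 h 55 min.

34 h 55 min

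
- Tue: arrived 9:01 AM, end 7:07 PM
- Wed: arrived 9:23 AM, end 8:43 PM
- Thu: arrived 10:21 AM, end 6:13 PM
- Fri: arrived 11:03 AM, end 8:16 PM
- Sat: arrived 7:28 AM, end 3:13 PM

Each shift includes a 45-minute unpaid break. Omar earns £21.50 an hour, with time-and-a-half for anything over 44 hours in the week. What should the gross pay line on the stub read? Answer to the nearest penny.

£914.11

Tue: 9:01 AM–7:07 PM = 10 h 6 min; less 45 min break → 9 h 21 min
Wed: 9:23 AM–8:43 PM = 11 h 20 min; less 45 min break → 10 h 35 min
Thu: 10:21 AM–6:13 PM = 7 h 52 min; less 45 min break → 7 h 7 min
Fri: 11:03 AM–8:16 PM = 9 h 13 min; less 45 min break → 8 h 28 min
Sat: 7:28 AM–3:13 PM = 7 h 45 min; less 45 min break → 7 h 0 min
Total worked: 42 h 31 min = 2551 min.
Regular 42 h 31 min = 2551 min at £21.50/h; overtime 0 h 0 min = 0 min at £32.25/h.
Pay = (2551 × £21.50 + 0 × £32.25) ÷ 60 = £914.11.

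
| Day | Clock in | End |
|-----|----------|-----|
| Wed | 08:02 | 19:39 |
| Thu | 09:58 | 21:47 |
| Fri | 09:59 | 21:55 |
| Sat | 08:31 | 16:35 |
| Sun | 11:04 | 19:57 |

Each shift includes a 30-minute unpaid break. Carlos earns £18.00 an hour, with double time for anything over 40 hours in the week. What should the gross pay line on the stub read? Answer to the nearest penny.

Wed: 08:02–19:39 = 11 h 37 min; less 30 min break → 11 h 7 min
Thu: 09:58–21:47 = 11 h 49 min; less 30 min break → 11 h 19 min
Fri: 09:59–21:55 = 11 h 56 min; less 30 min break → 11 h 26 min
Sat: 08:31–16:35 = 8 h 4 min; less 30 min break → 7 h 34 min
Sun: 11:04–19:57 = 8 h 53 min; less 30 min break → 8 h 23 min
Total worked: 49 h 49 min = 2989 min.
Regular 40 h 0 min = 2400 min at £18.00/h; overtime 9 h 49 min = 589 min at £36.00/h.
Pay = (2400 × £18.00 + 589 × £36.00) ÷ 60 = £1073.40.

£1073.40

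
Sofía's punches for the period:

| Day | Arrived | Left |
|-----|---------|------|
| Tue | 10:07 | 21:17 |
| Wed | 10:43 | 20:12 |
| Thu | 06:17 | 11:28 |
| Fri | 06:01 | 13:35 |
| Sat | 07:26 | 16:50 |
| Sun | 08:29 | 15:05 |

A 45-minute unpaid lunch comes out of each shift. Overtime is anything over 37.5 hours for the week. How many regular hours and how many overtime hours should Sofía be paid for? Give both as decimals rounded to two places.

Tue: 10:07–21:17 = 11 h 10 min; less 45 min break → 10 h 25 min
Wed: 10:43–20:12 = 9 h 29 min; less 45 min break → 8 h 44 min
Thu: 06:17–11:28 = 5 h 11 min; less 45 min break → 4 h 26 min
Fri: 06:01–13:35 = 7 h 34 min; less 45 min break → 6 h 49 min
Sat: 07:26–16:50 = 9 h 24 min; less 45 min break → 8 h 39 min
Sun: 08:29–15:05 = 6 h 36 min; less 45 min break → 5 h 51 min
Total worked: 44 h 54 min = 44.90 h.
Threshold 37.5 h → overtime 7 h 24 min, regular 37 h 30 min.

Regular 37.50 hours, overtime 7.40 hours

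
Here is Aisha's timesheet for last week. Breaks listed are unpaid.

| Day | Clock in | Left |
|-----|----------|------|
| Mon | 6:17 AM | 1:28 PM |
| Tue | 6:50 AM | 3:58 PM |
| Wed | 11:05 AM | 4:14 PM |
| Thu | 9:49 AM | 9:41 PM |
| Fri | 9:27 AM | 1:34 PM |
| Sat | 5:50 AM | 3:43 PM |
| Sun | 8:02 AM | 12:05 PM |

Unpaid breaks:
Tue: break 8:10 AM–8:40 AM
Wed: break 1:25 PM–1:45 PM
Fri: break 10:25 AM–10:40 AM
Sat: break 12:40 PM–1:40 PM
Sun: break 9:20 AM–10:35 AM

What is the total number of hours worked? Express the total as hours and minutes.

48 h 3 min

Mon: 6:17 AM–1:28 PM = 7 h 11 min
Tue: 6:50 AM–3:58 PM = 9 h 8 min; less 30 min break → 8 h 38 min
Wed: 11:05 AM–4:14 PM = 5 h 9 min; less 20 min break → 4 h 49 min
Thu: 9:49 AM–9:41 PM = 11 h 52 min
Fri: 9:27 AM–1:34 PM = 4 h 7 min; less 15 min break → 3 h 52 min
Sat: 5:50 AM–3:43 PM = 9 h 53 min; less 60 min break → 8 h 53 min
Sun: 8:02 AM–12:05 PM = 4 h 3 min; less 75 min break → 2 h 48 min
Total: 7 h 11 min + 8 h 38 min + 4 h 49 min + 11 h 52 min + 3 h 52 min + 8 h 53 min + 2 h 48 min = 48 h 3 min.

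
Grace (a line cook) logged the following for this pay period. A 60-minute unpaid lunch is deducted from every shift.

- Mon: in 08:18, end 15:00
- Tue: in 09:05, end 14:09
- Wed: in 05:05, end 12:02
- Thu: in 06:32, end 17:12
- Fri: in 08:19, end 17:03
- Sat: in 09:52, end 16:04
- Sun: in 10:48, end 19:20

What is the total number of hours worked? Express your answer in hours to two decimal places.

Mon: 08:18–15:00 = 6 h 42 min; less 60 min break → 5 h 42 min
Tue: 09:05–14:09 = 5 h 4 min; less 60 min break → 4 h 4 min
Wed: 05:05–12:02 = 6 h 57 min; less 60 min break → 5 h 57 min
Thu: 06:32–17:12 = 10 h 40 min; less 60 min break → 9 h 40 min
Fri: 08:19–17:03 = 8 h 44 min; less 60 min break → 7 h 44 min
Sat: 09:52–16:04 = 6 h 12 min; less 60 min break → 5 h 12 min
Sun: 10:48–19:20 = 8 h 32 min; less 60 min break → 7 h 32 min
Total: 5 h 42 min + 4 h 4 min + 5 h 57 min + 9 h 40 min + 7 h 44 min + 5 h 12 min + 7 h 32 min = 45 h 51 min.

45.85 hours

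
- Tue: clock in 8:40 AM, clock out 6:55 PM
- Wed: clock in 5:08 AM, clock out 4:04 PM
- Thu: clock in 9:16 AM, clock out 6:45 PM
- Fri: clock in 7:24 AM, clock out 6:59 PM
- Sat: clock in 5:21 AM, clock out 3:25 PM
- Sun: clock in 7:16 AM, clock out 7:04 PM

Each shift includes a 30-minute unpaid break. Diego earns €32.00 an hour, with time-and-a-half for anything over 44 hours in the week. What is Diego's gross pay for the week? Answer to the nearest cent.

Tue: 8:40 AM–6:55 PM = 10 h 15 min; less 30 min break → 9 h 45 min
Wed: 5:08 AM–4:04 PM = 10 h 56 min; less 30 min break → 10 h 26 min
Thu: 9:16 AM–6:45 PM = 9 h 29 min; less 30 min break → 8 h 59 min
Fri: 7:24 AM–6:59 PM = 11 h 35 min; less 30 min break → 11 h 5 min
Sat: 5:21 AM–3:25 PM = 10 h 4 min; less 30 min break → 9 h 34 min
Sun: 7:16 AM–7:04 PM = 11 h 48 min; less 30 min break → 11 h 18 min
Total worked: 61 h 7 min = 3667 min.
Regular 44 h 0 min = 2640 min at €32.00/h; overtime 17 h 7 min = 1027 min at €48.00/h.
Pay = (2640 × €32.00 + 1027 × €48.00) ÷ 60 = €2229.60.

€2229.60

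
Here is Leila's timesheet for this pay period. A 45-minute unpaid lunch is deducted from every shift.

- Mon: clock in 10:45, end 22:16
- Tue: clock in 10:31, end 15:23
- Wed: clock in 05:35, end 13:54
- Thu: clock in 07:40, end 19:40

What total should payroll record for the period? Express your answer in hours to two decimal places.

33.70 hours

Mon: 10:45–22:16 = 11 h 31 min; less 45 min break → 10 h 46 min
Tue: 10:31–15:23 = 4 h 52 min; less 45 min break → 4 h 7 min
Wed: 05:35–13:54 = 8 h 19 min; less 45 min break → 7 h 34 min
Thu: 07:40–19:40 = 12 h 0 min; less 45 min break → 11 h 15 min
Total: 10 h 46 min + 4 h 7 min + 7 h 34 min + 11 h 15 min = 33 h 42 min.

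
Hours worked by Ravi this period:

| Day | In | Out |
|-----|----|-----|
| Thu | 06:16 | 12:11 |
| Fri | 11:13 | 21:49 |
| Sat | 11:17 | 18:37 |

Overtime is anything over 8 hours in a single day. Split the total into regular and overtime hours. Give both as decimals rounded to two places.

Regular 21.25 hours, overtime 2.60 hours

Thu: 06:16–12:11 = 5 h 55 min
Fri: 11:13–21:49 = 10 h 36 min
Sat: 11:17–18:37 = 7 h 20 min
Thu reg 5 h 55 min / OT 0 h 0 min; Fri reg 8 h 0 min / OT 2 h 36 min; Sat reg 7 h 20 min / OT 0 h 0 min.
Totals: regular 21 h 15 min, overtime 2 h 36 min.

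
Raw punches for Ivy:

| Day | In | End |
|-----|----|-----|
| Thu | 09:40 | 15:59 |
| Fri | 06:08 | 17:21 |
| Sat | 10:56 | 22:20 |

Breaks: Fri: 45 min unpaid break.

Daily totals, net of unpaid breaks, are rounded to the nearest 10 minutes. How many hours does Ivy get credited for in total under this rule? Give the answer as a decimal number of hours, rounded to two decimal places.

28.17 hours

Thu: 09:40–15:59 = 6 h 19 min → rounds to 6 h 20 min
Fri: 06:08–17:21 = 11 h 13 min − 45 min = 10 h 28 min → rounds to 10 h 30 min
Sat: 10:56–22:20 = 11 h 24 min → rounds to 11 h 20 min
Total credited: 28 h 10 min.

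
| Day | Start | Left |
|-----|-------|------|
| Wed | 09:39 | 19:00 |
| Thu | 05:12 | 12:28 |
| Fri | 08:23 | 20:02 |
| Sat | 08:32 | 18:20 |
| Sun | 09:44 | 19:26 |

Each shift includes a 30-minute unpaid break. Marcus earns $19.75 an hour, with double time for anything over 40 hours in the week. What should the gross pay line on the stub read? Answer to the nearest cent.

Wed: 09:39–19:00 = 9 h 21 min; less 30 min break → 8 h 51 min
Thu: 05:12–12:28 = 7 h 16 min; less 30 min break → 6 h 46 min
Fri: 08:23–20:02 = 11 h 39 min; less 30 min break → 11 h 9 min
Sat: 08:32–18:20 = 9 h 48 min; less 30 min break → 9 h 18 min
Sun: 09:44–19:26 = 9 h 42 min; less 30 min break → 9 h 12 min
Total worked: 45 h 16 min = 2716 min.
Regular 40 h 0 min = 2400 min at $19.75/h; overtime 5 h 16 min = 316 min at $39.50/h.
Pay = (2400 × $19.75 + 316 × $39.50) ÷ 60 = $998.03.

$998.03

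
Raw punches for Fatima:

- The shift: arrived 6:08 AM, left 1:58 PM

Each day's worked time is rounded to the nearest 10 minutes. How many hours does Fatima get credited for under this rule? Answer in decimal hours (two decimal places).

7.83 hours

The shift: 6:08 AM–1:58 PM = 7 h 50 min → rounds to 7 h 50 min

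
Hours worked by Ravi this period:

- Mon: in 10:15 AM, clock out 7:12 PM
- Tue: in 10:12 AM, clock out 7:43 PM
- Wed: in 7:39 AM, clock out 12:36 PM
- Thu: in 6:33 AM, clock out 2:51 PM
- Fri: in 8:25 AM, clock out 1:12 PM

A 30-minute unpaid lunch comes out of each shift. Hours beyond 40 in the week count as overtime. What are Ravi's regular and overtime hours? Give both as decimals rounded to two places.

Mon: 10:15 AM–7:12 PM = 8 h 57 min; less 30 min break → 8 h 27 min
Tue: 10:12 AM–7:43 PM = 9 h 31 min; less 30 min break → 9 h 1 min
Wed: 7:39 AM–12:36 PM = 4 h 57 min; less 30 min break → 4 h 27 min
Thu: 6:33 AM–2:51 PM = 8 h 18 min; less 30 min break → 7 h 48 min
Fri: 8:25 AM–1:12 PM = 4 h 47 min; less 30 min break → 4 h 17 min
Total worked: 34 h 0 min = 34.00 h.
Threshold 40 h → overtime 0 h 0 min, regular 34 h 0 min.

Regular 34.00 hours, overtime 0.00 hours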